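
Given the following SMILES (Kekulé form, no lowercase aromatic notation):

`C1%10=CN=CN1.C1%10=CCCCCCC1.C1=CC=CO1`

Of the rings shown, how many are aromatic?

2

The SMILES encodes a five-membered ring with nitrogens at positions 1 and 3 (one bearing H, one in a C=N bond) and two double bonds; an eight-membered carbon ring with one C=C double bond; a five-membered ring of four carbons and one oxygen, with two C=C double bonds.
The 5-membered ring with two nitrogens (one N–H, one =N–) is fully conjugated (every ring atom contributes a p orbital); 2 ring double bonds (4 π electrons) plus a heteroatom lone pair (2) give 6 π electrons. That satisfies 4n+2 with n=1, so it is aromatic (imidazole).
The 8-membered ring has six sp³ carbons, so it is not fully conjugated — not aromatic (cyclooctene).
The 5-membered ring with one oxygen is planar and fully conjugated; 2 ring double bonds (4 π electrons) plus a heteroatom lone pair (2) give 6 π electrons. That satisfies 4n+2 with n=1, so it is aromatic (furan).
2 of the 3 rings are aromatic. Total: 2.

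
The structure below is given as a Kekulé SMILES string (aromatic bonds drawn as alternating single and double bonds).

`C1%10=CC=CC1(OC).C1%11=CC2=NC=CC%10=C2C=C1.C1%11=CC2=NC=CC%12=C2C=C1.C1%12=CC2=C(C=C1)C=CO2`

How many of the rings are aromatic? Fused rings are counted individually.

6

The SMILES encodes a five-membered carbon ring with two conjugated C=C double bonds and one sp³ carbon; two fused six-membered rings, each with three alternating double bonds; one ring is all carbon and the other has one ring nitrogen; two fused six-membered rings, each with three alternating double bonds; one ring is all carbon and the other has one ring nitrogen; a six-membered carbon ring with three alternating C=C double bonds, fused to a five-membered ring containing one oxygen and two C=C double bonds.
The 5-membered ring has one sp³ carbon, so it is not fully conjugated — not aromatic (cyclopentadiene).
The fused 6/6-membered bicyclic (with one nitrogen) is a single π system with 10 sp² atoms and 10 π electrons from ring double bonds. 10 = 4(2)+2, so the system is aromatic and both rings count as aromatic (quinoline).
The fused 6/6-membered bicyclic (with one nitrogen) is a single π system with 10 sp² atoms and 10 π electrons from ring double bonds. 10 = 4(2)+2, so the system is aromatic and both rings count as aromatic (quinoline).
The fused 6/5-membered bicyclic (with one oxygen) is a single π system with 9 sp² atoms and 10 π electrons from ring double bonds plus a heteroatom lone pair. 10 = 4(2)+2, so the system is aromatic and both rings count as aromatic (benzofuran).
6 of the 7 rings are aromatic. Total: 6.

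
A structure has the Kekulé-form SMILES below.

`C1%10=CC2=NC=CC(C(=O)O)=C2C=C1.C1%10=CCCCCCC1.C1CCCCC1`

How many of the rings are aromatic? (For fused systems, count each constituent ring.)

2

The SMILES encodes two fused six-membered rings, each with three alternating double bonds; one ring is all carbon and the other has one ring nitrogen; an eight-membered carbon ring with one C=C double bond; a six-membered saturated carbon ring.
The fused 6/6-membered bicyclic (with one nitrogen) is a single π system with 10 sp² atoms and 10 π electrons from ring double bonds. 10 = 4(2)+2, so the system is aromatic and both rings count as aromatic (quinoline).
The 8-membered ring has six sp³ carbons, so it is not fully conjugated — not aromatic (cyclooctene).
The 6-membered ring has only sp³ atoms, so it is not fully conjugated — not aromatic (cyclohexane).
2 of the 4 rings are aromatic. Total: 2.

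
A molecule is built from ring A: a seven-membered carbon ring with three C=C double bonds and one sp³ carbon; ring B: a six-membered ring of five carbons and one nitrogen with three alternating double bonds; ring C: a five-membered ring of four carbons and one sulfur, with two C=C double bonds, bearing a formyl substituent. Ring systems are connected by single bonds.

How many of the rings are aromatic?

Ring A has one sp³ carbon, so it is not fully conjugated — not aromatic (cycloheptatriene).
Ring B is fully conjugated (every ring atom contributes a p orbital); 3 ring double bonds give 6 π electrons. Since 6 = 4n+2 (n=1), ring B is aromatic (pyridine).
Ring C has a continuous p-orbital overlap around the ring; 2 ring double bonds (4 π electrons) plus a heteroatom lone pair (2) give 6 π electrons. Since 6 = 4n+2 (n=1), ring C is aromatic (thiophene).
Aromatic: B, C. Total: 2.

2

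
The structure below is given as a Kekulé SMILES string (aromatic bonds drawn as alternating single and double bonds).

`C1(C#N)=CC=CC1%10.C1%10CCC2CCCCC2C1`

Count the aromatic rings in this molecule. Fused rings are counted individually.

The SMILES encodes a five-membered carbon ring with two conjugated C=C double bonds and one sp³ carbon; two fused six-membered saturated carbon rings.
The 5-membered ring has one sp³ carbon, so it is not fully conjugated — not aromatic (cyclopentadiene).
The 6-membered ring has only sp³ atoms, so it is not fully conjugated — not aromatic (cyclohexane ring).
The second 6-membered ring has only sp³ atoms, so it is not fully conjugated — not aromatic (cyclohexane ring).
None of the rings are aromatic. Total: 0.

0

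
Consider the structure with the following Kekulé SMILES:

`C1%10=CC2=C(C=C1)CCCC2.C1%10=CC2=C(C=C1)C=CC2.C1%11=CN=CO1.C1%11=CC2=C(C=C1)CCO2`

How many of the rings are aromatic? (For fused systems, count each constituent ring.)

The SMILES encodes a six-membered carbon ring with three alternating C=C double bonds, fused to a saturated six-membered carbon ring; a six-membered carbon ring with three alternating C=C double bonds, fused to a five-membered carbon ring containing one C=C double bond and one sp³ carbon; a five-membered ring with an oxygen at position 1 and a nitrogen at position 3 (in a C=N bond), with two double bonds; a six-membered carbon ring with three alternating C=C double bonds, fused to a five-membered ring containing one oxygen and two sp³ carbons.
The 6-membered ring is planar and fully conjugated; 3 ring double bonds give 6 π electrons. That satisfies 4n+2 with n=1, so it is aromatic (benzene ring).
The second 6-membered ring has four sp³ carbons, so it is not fully conjugated — not aromatic (cyclohexane ring).
The third 6-membered ring is planar and fully conjugated; 3 ring double bonds give 6 π electrons. That satisfies 4n+2 with n=1, so it is aromatic (benzene ring).
The 5-membered ring has one sp³ carbon, so it is not fully conjugated — not aromatic (cyclopentene ring).
The 5-membered ring with one oxygen and one =N– is planar and fully conjugated; 2 ring double bonds (4 π electrons) plus a heteroatom lone pair (2) give 6 π electrons. Since 6 = 4n+2 (n=1), it is aromatic (oxazole).
The fourth 6-membered ring is fully conjugated (every ring atom contributes a p orbital); 3 ring double bonds give 6 π electrons. 6 = 4(1)+2, so it is aromatic (benzene ring).
The 5-membered ring with one oxygen has two sp³ carbons, so it is not fully conjugated — not aromatic (oxolane ring).
4 of the 7 rings are aromatic. Total: 4.

4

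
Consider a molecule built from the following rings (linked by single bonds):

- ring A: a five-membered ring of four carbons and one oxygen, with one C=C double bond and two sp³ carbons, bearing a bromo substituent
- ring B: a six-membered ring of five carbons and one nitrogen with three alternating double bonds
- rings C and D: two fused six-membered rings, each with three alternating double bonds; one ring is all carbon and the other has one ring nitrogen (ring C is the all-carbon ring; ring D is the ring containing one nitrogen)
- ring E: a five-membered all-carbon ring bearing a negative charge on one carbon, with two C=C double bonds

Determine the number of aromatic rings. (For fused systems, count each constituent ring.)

Ring A has two sp³ carbons, so it is not fully conjugated — not aromatic (2,3-dihydrofuran).
Ring B has a continuous p-orbital overlap around the ring; 3 ring double bonds give 6 π electrons. 6 = 4(1)+2, so ring B is aromatic (pyridine).
Rings C and D form a fused bicyclic system (with one nitrogen) with 10 sp² atoms and 10 π electrons from ring double bonds. 10 = 4(2)+2, so the system is aromatic and both rings count as aromatic (quinoline).
Ring E has a continuous p-orbital overlap around the ring; 2 ring double bonds (4 π electrons) plus the carbanion lone pair (2) give 6 π electrons. Since 6 = 4n+2 (n=1), ring E is aromatic (cyclopentadienyl anion).
Aromatic: B, C, D, E. Total: 4.

4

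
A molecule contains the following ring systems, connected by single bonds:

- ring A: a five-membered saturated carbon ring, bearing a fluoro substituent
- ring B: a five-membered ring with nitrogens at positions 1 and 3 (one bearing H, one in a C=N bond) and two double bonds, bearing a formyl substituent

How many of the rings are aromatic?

1

Ring A has only sp³ atoms, so it is not fully conjugated — not aromatic (cyclopentane).
Ring B has a continuous p-orbital overlap around the ring; 2 ring double bonds (4 π electrons) plus a heteroatom lone pair (2) give 6 π electrons. That satisfies 4n+2 with n=1, so ring B is aromatic (imidazole).
Aromatic: B. Total: 1.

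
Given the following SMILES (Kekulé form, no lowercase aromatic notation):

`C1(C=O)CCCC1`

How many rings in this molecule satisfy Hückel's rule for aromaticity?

0

The SMILES encodes a five-membered saturated carbon ring.
The 5-membered ring has only sp³ atoms, so it is not fully conjugated — not aromatic (cyclopentane).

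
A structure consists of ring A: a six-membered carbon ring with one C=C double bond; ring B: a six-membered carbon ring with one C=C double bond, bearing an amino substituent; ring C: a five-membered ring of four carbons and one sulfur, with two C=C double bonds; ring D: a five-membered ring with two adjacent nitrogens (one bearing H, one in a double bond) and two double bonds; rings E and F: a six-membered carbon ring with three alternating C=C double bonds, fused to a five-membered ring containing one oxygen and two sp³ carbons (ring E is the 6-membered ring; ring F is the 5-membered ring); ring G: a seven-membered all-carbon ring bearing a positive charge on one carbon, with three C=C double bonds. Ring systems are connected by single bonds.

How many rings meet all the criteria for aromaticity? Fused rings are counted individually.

4

Ring A has four sp³ carbons, so it is not fully conjugated — not aromatic (cyclohexene).
Ring B has four sp³ carbons, so it is not fully conjugated — not aromatic (cyclohexene).
Ring C is planar and fully conjugated; 2 ring double bonds (4 π electrons) plus a heteroatom lone pair (2) give 6 π electrons. 6 = 4(1)+2, so ring C is aromatic (thiophene).
Ring D is planar and fully conjugated; 2 ring double bonds (4 π electrons) plus a heteroatom lone pair (2) give 6 π electrons. That satisfies 4n+2 with n=1, so ring D is aromatic (pyrazole).
Ring E is fully conjugated (every ring atom contributes a p orbital); 3 ring double bonds give 6 π electrons. 6 = 4(1)+2, so ring E is aromatic (benzene ring).
Ring F has two sp³ carbons, so it is not fully conjugated — not aromatic (oxolane ring).
Ring G has a continuous p-orbital overlap around the ring; 3 ring double bonds (6 π electrons) plus the carbocation's empty p orbital (0, but keeps the ring conjugated) give 6 π electrons. That satisfies 4n+2 with n=1, so ring G is aromatic (tropylium cation).
Aromatic: C, D, E, G. Total: 4.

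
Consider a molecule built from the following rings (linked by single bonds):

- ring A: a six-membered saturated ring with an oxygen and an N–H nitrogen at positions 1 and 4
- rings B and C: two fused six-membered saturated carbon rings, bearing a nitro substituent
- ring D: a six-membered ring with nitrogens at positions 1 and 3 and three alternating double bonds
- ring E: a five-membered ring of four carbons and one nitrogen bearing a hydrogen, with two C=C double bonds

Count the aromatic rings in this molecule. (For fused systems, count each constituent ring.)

2

Ring A has only sp³ atoms, so it is not fully conjugated — not aromatic (morpholine).
Ring B has only sp³ atoms, so it is not fully conjugated — not aromatic (cyclohexane ring).
Ring C has only sp³ atoms, so it is not fully conjugated — not aromatic (cyclohexane ring).
Ring D has a continuous p-orbital overlap around the ring; 3 ring double bonds give 6 π electrons. That satisfies 4n+2 with n=1, so ring D is aromatic (pyrimidine).
Ring E is planar and fully conjugated; 2 ring double bonds (4 π electrons) plus a heteroatom lone pair (2) give 6 π electrons. That satisfies 4n+2 with n=1, so ring E is aromatic (pyrrole).
Aromatic: D, E. Total: 2.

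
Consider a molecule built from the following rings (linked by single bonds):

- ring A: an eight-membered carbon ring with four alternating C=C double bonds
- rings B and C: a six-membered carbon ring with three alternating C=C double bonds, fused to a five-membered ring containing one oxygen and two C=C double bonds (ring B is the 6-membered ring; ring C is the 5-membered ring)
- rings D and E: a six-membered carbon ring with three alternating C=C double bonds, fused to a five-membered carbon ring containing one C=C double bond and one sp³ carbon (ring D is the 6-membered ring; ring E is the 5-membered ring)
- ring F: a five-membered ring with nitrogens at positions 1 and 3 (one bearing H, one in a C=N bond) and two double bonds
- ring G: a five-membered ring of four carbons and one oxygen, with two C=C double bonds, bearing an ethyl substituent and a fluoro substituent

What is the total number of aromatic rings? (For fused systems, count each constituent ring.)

5

Ring A has only sp² ring atoms; a planar conformation would have a fully conjugated π system of 8 electrons. But 8 = 4(2), which is 4n not 4n+2, so ring A is not aromatic (cyclooctatetraene) — cyclooctatetraene distorts into a non-planar tub to avoid antiaromaticity.
Rings B and C form a fused bicyclic system (with one oxygen) with 9 sp² atoms and 10 π electrons from ring double bonds plus a heteroatom lone pair. 10 = 4(2)+2, so the system is aromatic and both rings count as aromatic (benzofuran).
Ring D has a continuous p-orbital overlap around the ring; 3 ring double bonds give 6 π electrons. 6 = 4(1)+2, so ring D is aromatic (benzene ring).
Ring E has one sp³ carbon, so it is not fully conjugated — not aromatic (cyclopentene ring).
Ring F is fully conjugated (every ring atom contributes a p orbital); 2 ring double bonds (4 π electrons) plus a heteroatom lone pair (2) give 6 π electrons. Since 6 = 4n+2 (n=1), ring F is aromatic (imidazole).
Ring G is fully conjugated (every ring atom contributes a p orbital); 2 ring double bonds (4 π electrons) plus a heteroatom lone pair (2) give 6 π electrons. 6 = 4(1)+2, so ring G is aromatic (furan).
Aromatic: B, C, D, F, G. Total: 5.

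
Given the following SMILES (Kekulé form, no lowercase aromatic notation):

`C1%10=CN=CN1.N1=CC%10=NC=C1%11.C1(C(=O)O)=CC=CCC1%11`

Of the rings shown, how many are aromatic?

The SMILES encodes a five-membered ring with nitrogens at positions 1 and 3 (one bearing H, one in a C=N bond) and two double bonds; a six-membered ring with nitrogens at positions 1 and 4 and three alternating double bonds; a six-membered carbon ring with two conjugated C=C double bonds and two sp³ carbons.
The 5-membered ring with two nitrogens (one N–H, one =N–) is fully conjugated (every ring atom contributes a p orbital); 2 ring double bonds (4 π electrons) plus a heteroatom lone pair (2) give 6 π electrons. 6 = 4(1)+2, so it is aromatic (imidazole).
The 6-membered ring with two nitrogens (1,4) has a continuous p-orbital overlap around the ring; 3 ring double bonds give 6 π electrons. That satisfies 4n+2 with n=1, so it is aromatic (pyrazine).
The 6-membered ring has two sp³ carbons, so it is not fully conjugated — not aromatic (1,3-cyclohexadiene).
2 of the 3 rings are aromatic. Total: 2.

2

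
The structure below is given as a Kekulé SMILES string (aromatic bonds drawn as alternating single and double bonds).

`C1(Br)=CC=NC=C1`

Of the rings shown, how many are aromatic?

1

The SMILES encodes a six-membered ring of five carbons and one nitrogen with three alternating double bonds.
The 6-membered ring with one nitrogen is planar and fully conjugated; 3 ring double bonds give 6 π electrons. That satisfies 4n+2 with n=1, so it is aromatic (pyridine).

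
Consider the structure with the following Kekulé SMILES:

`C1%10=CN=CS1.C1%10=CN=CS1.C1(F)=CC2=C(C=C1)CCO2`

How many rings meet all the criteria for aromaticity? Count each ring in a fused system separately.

The SMILES encodes a five-membered ring with a sulfur at position 1 and a nitrogen at position 3 (in a C=N bond), with two double bonds; a five-membered ring with a sulfur at position 1 and a nitrogen at position 3 (in a C=N bond), with two double bonds; a six-membered carbon ring with three alternating C=C double bonds, fused to a five-membered ring containing one oxygen and two sp³ carbons.
The 5-membered ring with one sulfur and one =N– is planar and fully conjugated; 2 ring double bonds (4 π electrons) plus a heteroatom lone pair (2) give 6 π electrons. 6 = 4(1)+2, so it is aromatic (thiazole).
The second 5-membered ring with one sulfur and one =N– is fully conjugated (every ring atom contributes a p orbital); 2 ring double bonds (4 π electrons) plus a heteroatom lone pair (2) give 6 π electrons. Since 6 = 4n+2 (n=1), it is aromatic (thiazole).
The 6-membered ring is planar and fully conjugated; 3 ring double bonds give 6 π electrons. That satisfies 4n+2 with n=1, so it is aromatic (benzene ring).
The 5-membered ring with one oxygen has two sp³ carbons, so it is not fully conjugated — not aromatic (oxolane ring).
3 of the 4 rings are aromatic. Total: 3.

3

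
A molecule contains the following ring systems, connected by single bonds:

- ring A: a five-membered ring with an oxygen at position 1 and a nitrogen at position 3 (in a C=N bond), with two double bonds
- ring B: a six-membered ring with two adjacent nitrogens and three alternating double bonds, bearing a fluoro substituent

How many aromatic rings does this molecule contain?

2

Ring A is planar and fully conjugated; 2 ring double bonds (4 π electrons) plus a heteroatom lone pair (2) give 6 π electrons. 6 = 4(1)+2, so ring A is aromatic (oxazole).
Ring B is planar and fully conjugated; 3 ring double bonds give 6 π electrons. 6 = 4(1)+2, so ring B is aromatic (pyridazine).
Aromatic: A, B. Total: 2.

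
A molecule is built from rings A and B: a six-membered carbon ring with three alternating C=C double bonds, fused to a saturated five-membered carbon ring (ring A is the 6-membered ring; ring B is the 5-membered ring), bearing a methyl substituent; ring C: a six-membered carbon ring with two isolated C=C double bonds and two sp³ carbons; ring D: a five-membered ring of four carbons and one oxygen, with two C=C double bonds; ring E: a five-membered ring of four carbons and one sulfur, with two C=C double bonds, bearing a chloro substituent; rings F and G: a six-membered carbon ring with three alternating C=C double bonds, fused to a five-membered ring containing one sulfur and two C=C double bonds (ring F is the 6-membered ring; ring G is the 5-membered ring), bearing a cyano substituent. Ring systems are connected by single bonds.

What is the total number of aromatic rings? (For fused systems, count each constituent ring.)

5

Ring A is fully conjugated (every ring atom contributes a p orbital); 3 ring double bonds give 6 π electrons. 6 = 4(1)+2, so ring A is aromatic (benzene ring).
Ring B has three sp³ carbons, so it is not fully conjugated — not aromatic (cyclopentane ring).
Ring C has two sp³ carbons, so it is not fully conjugated — not aromatic (1,4-cyclohexadiene).
Ring D has a continuous p-orbital overlap around the ring; 2 ring double bonds (4 π electrons) plus a heteroatom lone pair (2) give 6 π electrons. 6 = 4(1)+2, so ring D is aromatic (furan).
Ring E is planar and fully conjugated; 2 ring double bonds (4 π electrons) plus a heteroatom lone pair (2) give 6 π electrons. 6 = 4(1)+2, so ring E is aromatic (thiophene).
Rings F and G form a fused bicyclic system (with one sulfur) with 9 sp² atoms and 10 π electrons from ring double bonds plus a heteroatom lone pair. 10 = 4(2)+2, so the system is aromatic and both rings count as aromatic (benzothiophene).
Aromatic: A, D, E, F, G. Total: 5.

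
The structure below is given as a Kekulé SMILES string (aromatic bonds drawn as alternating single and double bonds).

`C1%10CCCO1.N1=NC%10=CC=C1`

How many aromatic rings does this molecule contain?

1

The SMILES encodes a five-membered saturated ring of four carbons and one oxygen; a six-membered ring with two adjacent nitrogens and three alternating double bonds.
The 5-membered ring with one oxygen has only sp³ atoms, so it is not fully conjugated — not aromatic (tetrahydrofuran).
The 6-membered ring with two nitrogens (1,2) is fully conjugated (every ring atom contributes a p orbital); 3 ring double bonds give 6 π electrons. 6 = 4(1)+2, so it is aromatic (pyridazine).
1 of the 2 rings is aromatic. Total: 1.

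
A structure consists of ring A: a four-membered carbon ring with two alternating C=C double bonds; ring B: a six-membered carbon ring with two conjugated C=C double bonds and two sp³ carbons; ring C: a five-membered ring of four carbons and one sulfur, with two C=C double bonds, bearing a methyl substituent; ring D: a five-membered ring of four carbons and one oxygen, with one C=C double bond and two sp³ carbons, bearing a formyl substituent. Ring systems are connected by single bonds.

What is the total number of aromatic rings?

1

Ring A has only sp² ring atoms; a planar conformation would have a fully conjugated π system of 4 electrons. But 4 = 4(1), which is 4n not 4n+2, so ring A is not aromatic (cyclobutadiene) — cyclobutadiene is antiaromatic and distorts to a rectangle.
Ring B has two sp³ carbons, so it is not fully conjugated — not aromatic (1,3-cyclohexadiene).
Ring C is fully conjugated (every ring atom contributes a p orbital); 2 ring double bonds (4 π electrons) plus a heteroatom lone pair (2) give 6 π electrons. 6 = 4(1)+2, so ring C is aromatic (thiophene).
Ring D has two sp³ carbons, so it is not fully conjugated — not aromatic (2,3-dihydrofuran).
Aromatic: C. Total: 1.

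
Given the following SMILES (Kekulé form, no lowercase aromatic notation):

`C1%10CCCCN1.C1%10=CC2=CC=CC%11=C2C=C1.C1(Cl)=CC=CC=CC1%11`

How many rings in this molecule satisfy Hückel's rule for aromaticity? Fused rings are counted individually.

The SMILES encodes a six-membered saturated ring of five carbons and one N–H nitrogen; two fused six-membered carbon rings, each with three alternating C=C double bonds; a seven-membered carbon ring with three C=C double bonds and one sp³ carbon.
The 6-membered ring with one N–H has only sp³ atoms, so it is not fully conjugated — not aromatic (piperidine).
The fused 6/6-membered bicyclic is a single π system with 10 sp² atoms and 10 π electrons from ring double bonds. 10 = 4(2)+2, so the system is aromatic and both rings count as aromatic (naphthalene).
The 7-membered ring has one sp³ carbon, so it is not fully conjugated — not aromatic (cycloheptatriene).
2 of the 4 rings are aromatic. Total: 2.

2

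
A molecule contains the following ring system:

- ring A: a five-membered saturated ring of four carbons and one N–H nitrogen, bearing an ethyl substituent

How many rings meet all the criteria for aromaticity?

0

Ring A has only sp³ atoms, so it is not fully conjugated — not aromatic (pyrrolidine).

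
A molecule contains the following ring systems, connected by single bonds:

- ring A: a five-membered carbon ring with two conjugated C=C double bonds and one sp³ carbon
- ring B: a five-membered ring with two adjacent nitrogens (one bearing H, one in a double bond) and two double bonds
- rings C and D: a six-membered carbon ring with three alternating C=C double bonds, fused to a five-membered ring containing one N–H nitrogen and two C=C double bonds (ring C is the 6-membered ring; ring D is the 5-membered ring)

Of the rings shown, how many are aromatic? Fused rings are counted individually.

Ring A has one sp³ carbon, so it is not fully conjugated — not aromatic (cyclopentadiene).
Ring B has a continuous p-orbital overlap around the ring; 2 ring double bonds (4 π electrons) plus a heteroatom lone pair (2) give 6 π electrons. Since 6 = 4n+2 (n=1), ring B is aromatic (pyrazole).
Rings C and D form a fused bicyclic system (with one N–H) with 9 sp² atoms and 10 π electrons from ring double bonds plus a heteroatom lone pair. 10 = 4(2)+2, so the system is aromatic and both rings count as aromatic (indole).
Aromatic: B, C, D. Total: 3.

3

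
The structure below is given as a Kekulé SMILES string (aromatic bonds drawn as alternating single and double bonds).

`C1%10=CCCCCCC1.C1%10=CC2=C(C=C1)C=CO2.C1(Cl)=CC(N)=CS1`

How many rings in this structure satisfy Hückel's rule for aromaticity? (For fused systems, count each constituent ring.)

The SMILES encodes an eight-membered carbon ring with one C=C double bond; a six-membered carbon ring with three alternating C=C double bonds, fused to a five-membered ring containing one oxygen and two C=C double bonds; a five-membered ring of four carbons and one sulfur, with two C=C double bonds.
The 8-membered ring has six sp³ carbons, so it is not fully conjugated — not aromatic (cyclooctene).
The fused 6/5-membered bicyclic (with one oxygen) is a single π system with 9 sp² atoms and 10 π electrons from ring double bonds plus a heteroatom lone pair. 10 = 4(2)+2, so the system is aromatic and both rings count as aromatic (benzofuran).
The 5-membered ring with one sulfur has a continuous p-orbital overlap around the ring; 2 ring double bonds (4 π electrons) plus a heteroatom lone pair (2) give 6 π electrons. That satisfies 4n+2 with n=1, so it is aromatic (thiophene).
3 of the 4 rings are aromatic. Total: 3.

3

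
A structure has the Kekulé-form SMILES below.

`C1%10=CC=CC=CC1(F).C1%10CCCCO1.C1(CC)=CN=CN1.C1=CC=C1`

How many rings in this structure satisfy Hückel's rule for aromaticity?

1

The SMILES encodes a seven-membered carbon ring with three C=C double bonds and one sp³ carbon; a six-membered saturated ring of five carbons and one oxygen; a five-membered ring with nitrogens at positions 1 and 3 (one bearing H, one in a C=N bond) and two double bonds; a four-membered carbon ring with two alternating C=C double bonds.
The 7-membered ring has one sp³ carbon, so it is not fully conjugated — not aromatic (cycloheptatriene).
The 6-membered ring with one oxygen has only sp³ atoms, so it is not fully conjugated — not aromatic (tetrahydropyran).
The 5-membered ring with two nitrogens (one N–H, one =N–) is planar and fully conjugated; 2 ring double bonds (4 π electrons) plus a heteroatom lone pair (2) give 6 π electrons. Since 6 = 4n+2 (n=1), it is aromatic (imidazole).
The 4-membered ring has only sp² ring atoms; a planar conformation would have a fully conjugated π system of 4 electrons. But 4 = 4(1), which is 4n not 4n+2, so it is not aromatic (cyclobutadiene) — cyclobutadiene is antiaromatic and distorts to a rectangle.
1 of the 4 rings is aromatic. Total: 1.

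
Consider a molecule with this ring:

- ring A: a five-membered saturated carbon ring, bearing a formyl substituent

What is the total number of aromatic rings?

0

Ring A has only sp³ atoms, so it is not fully conjugated — not aromatic (cyclopentane).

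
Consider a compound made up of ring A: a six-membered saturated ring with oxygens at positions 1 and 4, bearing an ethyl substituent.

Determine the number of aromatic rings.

Ring A has only sp³ atoms, so it is not fully conjugated — not aromatic (1,4-dioxane).

0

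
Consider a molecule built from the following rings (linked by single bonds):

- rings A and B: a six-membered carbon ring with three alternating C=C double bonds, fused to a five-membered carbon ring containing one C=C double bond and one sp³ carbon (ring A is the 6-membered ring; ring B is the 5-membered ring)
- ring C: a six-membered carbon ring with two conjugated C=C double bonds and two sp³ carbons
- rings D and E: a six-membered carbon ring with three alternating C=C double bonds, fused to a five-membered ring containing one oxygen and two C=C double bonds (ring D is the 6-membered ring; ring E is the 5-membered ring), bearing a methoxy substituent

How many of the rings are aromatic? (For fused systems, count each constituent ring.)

3

Ring A is planar and fully conjugated; 3 ring double bonds give 6 π electrons. 6 = 4(1)+2, so ring A is aromatic (benzene ring).
Ring B has one sp³ carbon, so it is not fully conjugated — not aromatic (cyclopentene ring).
Ring C has two sp³ carbons, so it is not fully conjugated — not aromatic (1,3-cyclohexadiene).
Rings D and E form a fused bicyclic system (with one oxygen) with 9 sp² atoms and 10 π electrons from ring double bonds plus a heteroatom lone pair. 10 = 4(2)+2, so the system is aromatic and both rings count as aromatic (benzofuran).
Aromatic: A, D, E. Total: 3.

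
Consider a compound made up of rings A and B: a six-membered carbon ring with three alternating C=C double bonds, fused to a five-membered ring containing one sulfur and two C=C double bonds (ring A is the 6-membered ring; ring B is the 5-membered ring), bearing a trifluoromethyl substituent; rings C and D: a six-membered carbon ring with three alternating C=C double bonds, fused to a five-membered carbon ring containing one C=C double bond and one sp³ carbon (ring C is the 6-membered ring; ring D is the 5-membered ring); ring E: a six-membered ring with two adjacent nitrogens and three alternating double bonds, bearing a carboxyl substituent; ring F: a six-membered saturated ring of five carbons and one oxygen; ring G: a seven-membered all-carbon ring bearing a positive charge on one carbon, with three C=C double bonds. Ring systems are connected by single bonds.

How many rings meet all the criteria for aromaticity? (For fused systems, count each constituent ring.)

5

Rings A and B form a fused bicyclic system (with one sulfur) with 9 sp² atoms and 10 π electrons from ring double bonds plus a heteroatom lone pair. 10 = 4(2)+2, so the system is aromatic and both rings count as aromatic (benzothiophene).
Ring C has a continuous p-orbital overlap around the ring; 3 ring double bonds give 6 π electrons. Since 6 = 4n+2 (n=1), ring C is aromatic (benzene ring).
Ring D has one sp³ carbon, so it is not fully conjugated — not aromatic (cyclopentene ring).
Ring E is fully conjugated (every ring atom contributes a p orbital); 3 ring double bonds give 6 π electrons. 6 = 4(1)+2, so ring E is aromatic (pyridazine).
Ring F has only sp³ atoms, so it is not fully conjugated — not aromatic (tetrahydropyran).
Ring G is fully conjugated (every ring atom contributes a p orbital); 3 ring double bonds (6 π electrons) plus the carbocation's empty p orbital (0, but keeps the ring conjugated) give 6 π electrons. Since 6 = 4n+2 (n=1), ring G is aromatic (tropylium cation).
Aromatic: A, B, C, E, G. Total: 5.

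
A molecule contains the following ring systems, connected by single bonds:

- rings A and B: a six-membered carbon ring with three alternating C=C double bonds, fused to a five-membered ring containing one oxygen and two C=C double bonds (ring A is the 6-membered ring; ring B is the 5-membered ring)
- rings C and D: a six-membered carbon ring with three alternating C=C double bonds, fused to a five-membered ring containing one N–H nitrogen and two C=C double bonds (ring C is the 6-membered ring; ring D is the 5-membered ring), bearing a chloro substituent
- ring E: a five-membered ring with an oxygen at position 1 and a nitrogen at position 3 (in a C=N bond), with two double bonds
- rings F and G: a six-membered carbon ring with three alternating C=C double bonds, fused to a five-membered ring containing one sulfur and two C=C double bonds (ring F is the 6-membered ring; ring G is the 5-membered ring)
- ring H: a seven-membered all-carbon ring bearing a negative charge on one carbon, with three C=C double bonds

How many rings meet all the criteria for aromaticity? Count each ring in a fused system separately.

Rings A and B form a fused bicyclic system (with one oxygen) with 9 sp² atoms and 10 π electrons from ring double bonds plus a heteroatom lone pair. 10 = 4(2)+2, so the system is aromatic and both rings count as aromatic (benzofuran).
Rings C and D form a fused bicyclic system (with one N–H) with 9 sp² atoms and 10 π electrons from ring double bonds plus a heteroatom lone pair. 10 = 4(2)+2, so the system is aromatic and both rings count as aromatic (indole).
Ring E is fully conjugated (every ring atom contributes a p orbital); 2 ring double bonds (4 π electrons) plus a heteroatom lone pair (2) give 6 π electrons. Since 6 = 4n+2 (n=1), ring E is aromatic (oxazole).
Rings F and G form a fused bicyclic system (with one sulfur) with 9 sp² atoms and 10 π electrons from ring double bonds plus a heteroatom lone pair. 10 = 4(2)+2, so the system is aromatic and both rings count as aromatic (benzothiophene).
Ring H has only sp² ring atoms; a planar conformation would have a fully conjugated π system of 8 electrons. But 8 = 4(2), which is 4n not 4n+2, so ring H is not aromatic (cycloheptatrienyl anion).
Aromatic: A, B, C, D, E, F, G. Total: 7.

7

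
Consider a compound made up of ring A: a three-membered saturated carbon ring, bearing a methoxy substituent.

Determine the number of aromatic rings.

Ring A has only sp³ atoms, so it is not fully conjugated — not aromatic (cyclopropane).

0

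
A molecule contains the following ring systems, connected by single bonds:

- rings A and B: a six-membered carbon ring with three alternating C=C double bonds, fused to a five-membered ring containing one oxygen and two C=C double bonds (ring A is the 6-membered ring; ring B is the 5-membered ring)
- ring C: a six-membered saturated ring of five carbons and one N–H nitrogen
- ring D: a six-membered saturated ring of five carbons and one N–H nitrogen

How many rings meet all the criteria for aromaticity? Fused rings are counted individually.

2

Rings A and B form a fused bicyclic system (with one oxygen) with 9 sp² atoms and 10 π electrons from ring double bonds plus a heteroatom lone pair. 10 = 4(2)+2, so the system is aromatic and both rings count as aromatic (benzofuran).
Ring C has only sp³ atoms, so it is not fully conjugated — not aromatic (piperidine).
Ring D has only sp³ atoms, so it is not fully conjugated — not aromatic (piperidine).
Aromatic: A, B. Total: 2.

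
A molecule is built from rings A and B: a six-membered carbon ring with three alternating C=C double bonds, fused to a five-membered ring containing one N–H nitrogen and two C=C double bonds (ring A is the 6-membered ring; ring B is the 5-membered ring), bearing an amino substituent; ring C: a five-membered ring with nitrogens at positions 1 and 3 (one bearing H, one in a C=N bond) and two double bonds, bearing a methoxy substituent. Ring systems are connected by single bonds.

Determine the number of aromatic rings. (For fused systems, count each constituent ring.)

Rings A and B form a fused bicyclic system (with one N–H) with 9 sp² atoms and 10 π electrons from ring double bonds plus a heteroatom lone pair. 10 = 4(2)+2, so the system is aromatic and both rings count as aromatic (indole).
Ring C is fully conjugated (every ring atom contributes a p orbital); 2 ring double bonds (4 π electrons) plus a heteroatom lone pair (2) give 6 π electrons. That satisfies 4n+2 with n=1, so ring C is aromatic (imidazole).
Aromatic: A, B, C. Total: 3.

3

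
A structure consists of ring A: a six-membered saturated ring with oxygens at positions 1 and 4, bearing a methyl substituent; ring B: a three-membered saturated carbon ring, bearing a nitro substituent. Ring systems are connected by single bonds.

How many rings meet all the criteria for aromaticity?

Ring A has only sp³ atoms, so it is not fully conjugated — not aromatic (1,4-dioxane).
Ring B has only sp³ atoms, so it is not fully conjugated — not aromatic (cyclopropane).
No ring is aromatic. Total: 0.

0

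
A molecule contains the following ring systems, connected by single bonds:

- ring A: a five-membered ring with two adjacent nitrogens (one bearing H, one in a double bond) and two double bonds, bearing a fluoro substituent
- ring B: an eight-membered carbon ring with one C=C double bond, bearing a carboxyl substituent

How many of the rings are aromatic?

Ring A is fully conjugated (every ring atom contributes a p orbital); 2 ring double bonds (4 π electrons) plus a heteroatom lone pair (2) give 6 π electrons. That satisfies 4n+2 with n=1, so ring A is aromatic (pyrazole).
Ring B has six sp³ carbons, so it is not fully conjugated — not aromatic (cyclooctene).
Aromatic: A. Total: 1.

1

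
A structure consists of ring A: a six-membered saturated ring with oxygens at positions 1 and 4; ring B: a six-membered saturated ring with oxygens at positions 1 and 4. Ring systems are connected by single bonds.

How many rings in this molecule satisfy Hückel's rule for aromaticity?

Ring A has only sp³ atoms, so it is not fully conjugated — not aromatic (1,4-dioxane).
Ring B has only sp³ atoms, so it is not fully conjugated — not aromatic (1,4-dioxane).
No ring is aromatic. Total: 0.

0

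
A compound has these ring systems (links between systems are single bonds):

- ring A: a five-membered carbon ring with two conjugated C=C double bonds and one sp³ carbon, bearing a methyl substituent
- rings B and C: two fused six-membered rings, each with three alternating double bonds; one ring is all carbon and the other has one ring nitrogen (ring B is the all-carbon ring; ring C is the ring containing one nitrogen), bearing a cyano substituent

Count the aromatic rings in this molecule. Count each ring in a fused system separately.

2

Ring A has one sp³ carbon, so it is not fully conjugated — not aromatic (cyclopentadiene).
Rings B and C form a fused bicyclic system (with one nitrogen) with 10 sp² atoms and 10 π electrons from ring double bonds. 10 = 4(2)+2, so the system is aromatic and both rings count as aromatic (quinoline).
Aromatic: B, C. Total: 2.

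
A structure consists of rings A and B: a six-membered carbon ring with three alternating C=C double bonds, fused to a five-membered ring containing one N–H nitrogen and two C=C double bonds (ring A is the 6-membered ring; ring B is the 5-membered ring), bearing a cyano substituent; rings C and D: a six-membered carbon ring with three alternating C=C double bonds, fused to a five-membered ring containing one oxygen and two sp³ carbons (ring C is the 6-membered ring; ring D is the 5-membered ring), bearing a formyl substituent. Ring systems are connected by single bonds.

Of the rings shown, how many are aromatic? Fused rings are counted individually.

3

Rings A and B form a fused bicyclic system (with one N–H) with 9 sp² atoms and 10 π electrons from ring double bonds plus a heteroatom lone pair. 10 = 4(2)+2, so the system is aromatic and both rings count as aromatic (indole).
Ring C is fully conjugated (every ring atom contributes a p orbital); 3 ring double bonds give 6 π electrons. 6 = 4(1)+2, so ring C is aromatic (benzene ring).
Ring D has two sp³ carbons, so it is not fully conjugated — not aromatic (oxolane ring).
Aromatic: A, B, C. Total: 3.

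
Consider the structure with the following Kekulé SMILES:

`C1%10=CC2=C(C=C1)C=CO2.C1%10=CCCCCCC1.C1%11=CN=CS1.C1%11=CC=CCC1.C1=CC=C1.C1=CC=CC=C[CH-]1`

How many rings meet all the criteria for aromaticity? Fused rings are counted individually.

3

The SMILES encodes a six-membered carbon ring with three alternating C=C double bonds, fused to a five-membered ring containing one oxygen and two C=C double bonds; an eight-membered carbon ring with one C=C double bond; a five-membered ring with a sulfur at position 1 and a nitrogen at position 3 (in a C=N bond), with two double bonds; a six-membered carbon ring with two conjugated C=C double bonds and two sp³ carbons; a four-membered carbon ring with two alternating C=C double bonds; a seven-membered all-carbon ring bearing a negative charge on one carbon, with three C=C double bonds.
The fused 6/5-membered bicyclic (with one oxygen) is a single π system with 9 sp² atoms and 10 π electrons from ring double bonds plus a heteroatom lone pair. 10 = 4(2)+2, so the system is aromatic and both rings count as aromatic (benzofuran).
The 8-membered ring has six sp³ carbons, so it is not fully conjugated — not aromatic (cyclooctene).
The 5-membered ring with one sulfur and one =N– is fully conjugated (every ring atom contributes a p orbital); 2 ring double bonds (4 π electrons) plus a heteroatom lone pair (2) give 6 π electrons. Since 6 = 4n+2 (n=1), it is aromatic (thiazole).
The 6-membered ring has two sp³ carbons, so it is not fully conjugated — not aromatic (1,3-cyclohexadiene).
The 4-membered ring has only sp² ring atoms; a planar conformation would have a fully conjugated π system of 4 electrons. But 4 = 4(1), which is 4n not 4n+2, so it is not aromatic (cyclobutadiene) — cyclobutadiene is antiaromatic and distorts to a rectangle.
The 7-membered ring has only sp² ring atoms; a planar conformation would have a fully conjugated π system of 8 electrons. But 8 = 4(2), which is 4n not 4n+2, so it is not aromatic (cycloheptatrienyl anion).
3 of the 7 rings are aromatic. Total: 3.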